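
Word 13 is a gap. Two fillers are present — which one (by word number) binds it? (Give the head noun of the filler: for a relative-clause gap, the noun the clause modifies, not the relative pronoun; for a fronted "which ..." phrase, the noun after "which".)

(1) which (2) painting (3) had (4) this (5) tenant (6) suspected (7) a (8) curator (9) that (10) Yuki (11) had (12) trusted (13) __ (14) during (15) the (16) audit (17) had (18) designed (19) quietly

8

The marked gap is inside the relative clause, the direct object of "trusted".
Its filler is the head noun "curator" (via "that"), at word 8.
(The other dependency links word 2 to a gap after word 18.)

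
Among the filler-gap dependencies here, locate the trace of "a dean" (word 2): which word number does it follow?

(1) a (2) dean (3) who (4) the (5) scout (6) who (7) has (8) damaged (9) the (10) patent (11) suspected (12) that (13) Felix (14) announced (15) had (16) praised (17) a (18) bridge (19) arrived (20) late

14

The displaced element is "a dean" (word 2).
It is linked across 2 clause boundaries (that → Ø).
It functions as the subject of "praised", so the gap sits immediately after word 14 ("announced").
Base order: The scout who has damaged the patent suspected that Felix announced that a dean had praised a bridge.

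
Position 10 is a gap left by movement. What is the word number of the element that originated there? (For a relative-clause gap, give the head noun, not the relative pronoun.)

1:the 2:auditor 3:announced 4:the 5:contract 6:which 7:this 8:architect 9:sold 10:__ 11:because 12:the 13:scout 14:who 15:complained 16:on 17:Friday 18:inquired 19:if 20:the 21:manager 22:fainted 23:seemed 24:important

The gap at 10 is the object of "sold", inside a relative clause.
The relative pronoun is "which" (word 6); it is bound by the head noun immediately before it.
Its filler is the head noun "contract", at word 5.

5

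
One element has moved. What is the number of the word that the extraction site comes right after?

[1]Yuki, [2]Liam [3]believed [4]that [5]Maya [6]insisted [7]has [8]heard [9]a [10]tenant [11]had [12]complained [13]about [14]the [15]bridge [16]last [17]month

6

The displaced element is "Yuki" (word 1).
It is linked across 2 clause boundaries (that → Ø).
It functions as the subject of "heard", so the gap sits immediately after word 6 ("insisted").
Base order: Liam believed that Maya insisted that Yuki has heard a tenant had complained about the bridge last month.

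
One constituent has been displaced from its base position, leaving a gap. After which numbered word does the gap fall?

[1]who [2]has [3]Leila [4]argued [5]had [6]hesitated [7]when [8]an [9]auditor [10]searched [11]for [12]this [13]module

The displaced element is "who" (word 1).
It is linked across 1 clause boundary (Ø).
It functions as the subject of "hesitated", so the gap sits immediately after word 4 ("argued").
Base order: Leila has argued who had hesitated when an auditor searched for this module.

4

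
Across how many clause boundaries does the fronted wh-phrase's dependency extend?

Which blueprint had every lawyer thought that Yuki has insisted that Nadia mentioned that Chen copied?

3

"which blueprint" is extracted from the object of "copied".
Boundaries crossed, outermost first: [that], [that], [that] — 3 in total.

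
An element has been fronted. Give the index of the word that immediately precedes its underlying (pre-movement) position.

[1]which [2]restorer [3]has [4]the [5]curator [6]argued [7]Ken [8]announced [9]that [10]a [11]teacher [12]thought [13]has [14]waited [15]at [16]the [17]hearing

12

The displaced element is "which restorer" (word 2).
It is linked across 3 clause boundaries (Ø → that → Ø).
It functions as the subject of "waited", so the gap sits immediately after word 12 ("thought").
Base order: The curator has argued Ken announced that a teacher thought that which restorer has waited at the hearing.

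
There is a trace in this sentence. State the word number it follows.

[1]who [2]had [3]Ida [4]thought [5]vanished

4

The displaced element is "who" (word 1).
It is linked across 1 clause boundary (Ø).
It functions as the subject of "vanished", so the gap sits immediately after word 4 ("thought").
Base order: Ida had thought that who vanished.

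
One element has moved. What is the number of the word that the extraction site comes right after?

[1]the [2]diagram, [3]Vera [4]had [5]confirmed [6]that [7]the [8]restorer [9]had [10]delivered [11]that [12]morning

The displaced element is "the diagram" (word 2).
It is linked across 1 clause boundary (that).
It functions as the direct object of "delivered", so the gap sits immediately after word 10 ("delivered").
Base order: Vera had confirmed that the restorer had delivered the diagram that morning.

10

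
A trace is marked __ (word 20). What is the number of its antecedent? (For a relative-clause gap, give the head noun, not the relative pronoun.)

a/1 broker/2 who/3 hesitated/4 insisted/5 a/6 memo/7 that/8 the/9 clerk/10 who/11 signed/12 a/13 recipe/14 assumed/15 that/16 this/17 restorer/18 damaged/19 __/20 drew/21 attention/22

7

The gap at 20 is the object of "damaged", inside a relative clause.
The relative pronoun is "that" (word 8); it is bound by the head noun immediately before it.
Its filler is the head noun "memo", at word 7.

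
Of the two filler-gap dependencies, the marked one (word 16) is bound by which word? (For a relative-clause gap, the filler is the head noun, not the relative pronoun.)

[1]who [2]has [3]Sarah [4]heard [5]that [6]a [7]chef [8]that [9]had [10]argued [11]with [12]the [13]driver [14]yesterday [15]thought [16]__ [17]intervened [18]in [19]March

The marked gap is the subject of "intervened".
Its filler is the fronted wh-phrase "who", at word 1.
(The other dependency links word 7 to a gap after word 8.)

1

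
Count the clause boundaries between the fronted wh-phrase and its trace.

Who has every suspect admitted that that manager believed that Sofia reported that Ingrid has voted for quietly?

"who" is extracted from the PP object of "voted".
Boundaries crossed, outermost first: [that], [that], [that] — 3 in total.

3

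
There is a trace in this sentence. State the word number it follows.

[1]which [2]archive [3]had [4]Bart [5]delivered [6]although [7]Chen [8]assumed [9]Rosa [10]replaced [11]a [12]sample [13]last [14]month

The displaced element is "which archive" (word 2).
It functions as the direct object of "delivered", so the gap sits immediately after word 5 ("delivered").
Base order: Bart had delivered which archive although Chen assumed Rosa replaced a sample last month.

5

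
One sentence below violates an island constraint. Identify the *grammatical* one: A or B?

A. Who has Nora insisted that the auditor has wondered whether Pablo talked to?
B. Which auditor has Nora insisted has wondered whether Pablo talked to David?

B

In A, the wh-phrase is extracted from inside a wh-island (introduced by "whether"), which blocks movement.
In B, the extraction path crosses only that-complement boundaries, which are transparent.
So B is grammatical.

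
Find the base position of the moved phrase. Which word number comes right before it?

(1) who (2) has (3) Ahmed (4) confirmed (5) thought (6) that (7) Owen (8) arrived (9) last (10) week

4

The displaced element is "who" (word 1).
It is linked across 1 clause boundary (Ø).
It functions as the subject of "thought", so the gap sits immediately after word 4 ("confirmed").
Base order: Ahmed has confirmed that who thought that Owen arrived last week.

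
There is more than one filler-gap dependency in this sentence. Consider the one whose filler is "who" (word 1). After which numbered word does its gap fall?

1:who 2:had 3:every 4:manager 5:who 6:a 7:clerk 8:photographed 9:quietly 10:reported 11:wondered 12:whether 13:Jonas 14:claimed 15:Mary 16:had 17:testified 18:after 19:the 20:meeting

The displaced element is "who" (word 1).
It is linked across 1 clause boundary (Ø).
It functions as the subject of "wondered", so the gap sits immediately after word 10 ("reported").
Base order: Every manager who a clerk photographed quietly had reported that who wondered whether Jonas claimed Mary had testified after the meeting.

10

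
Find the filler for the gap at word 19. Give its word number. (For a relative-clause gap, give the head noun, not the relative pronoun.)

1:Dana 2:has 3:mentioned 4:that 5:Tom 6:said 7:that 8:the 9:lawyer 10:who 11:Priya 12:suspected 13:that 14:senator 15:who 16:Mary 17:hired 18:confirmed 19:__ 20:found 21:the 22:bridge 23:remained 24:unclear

The gap at 19 is the subject of "found", inside a relative clause.
The relative pronoun is "who" (word 10); it is bound by the head noun immediately before it.
Its filler is the head noun "lawyer", at word 9.

9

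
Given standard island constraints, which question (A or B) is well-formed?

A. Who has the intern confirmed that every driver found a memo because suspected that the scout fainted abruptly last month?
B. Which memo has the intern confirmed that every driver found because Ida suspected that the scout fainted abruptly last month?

B

In A, the wh-phrase is extracted from inside an adjunct island (introduced by "because"), which blocks movement.
In B, the extraction path crosses only that-complement boundaries, which are transparent.
So B is grammatical.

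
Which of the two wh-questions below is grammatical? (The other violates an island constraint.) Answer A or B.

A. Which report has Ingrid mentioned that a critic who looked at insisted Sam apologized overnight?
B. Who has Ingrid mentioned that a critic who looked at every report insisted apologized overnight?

B

In A, the wh-phrase is extracted from inside a complex-NP island (relative clause) (introduced by "who"), which blocks movement.
In B, the extraction path crosses only that-complement boundaries, which are transparent.
So B is grammatical.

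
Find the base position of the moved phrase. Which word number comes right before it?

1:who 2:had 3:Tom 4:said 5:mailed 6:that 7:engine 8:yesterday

4

The displaced element is "who" (word 1).
It is linked across 1 clause boundary (Ø).
It functions as the subject of "mailed", so the gap sits immediately after word 4 ("said").
Base order: Tom had said who mailed that engine yesterday.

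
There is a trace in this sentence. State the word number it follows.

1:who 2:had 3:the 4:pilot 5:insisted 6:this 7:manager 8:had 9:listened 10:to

10

The displaced element is "who" (word 1).
It is linked across 1 clause boundary (Ø).
It functions as the object of the preposition "to" of "listened", so the gap sits immediately after word 10 ("to").
Base order: The pilot had insisted this manager had listened to who.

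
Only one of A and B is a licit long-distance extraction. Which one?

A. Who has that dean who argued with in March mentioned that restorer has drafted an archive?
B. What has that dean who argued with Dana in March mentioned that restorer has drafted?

In A, the wh-phrase is extracted from inside a complex-NP island (relative clause) (introduced by "who"), which blocks movement.
In B, the extraction path crosses only that-complement boundaries, which are transparent.
So B is grammatical.

B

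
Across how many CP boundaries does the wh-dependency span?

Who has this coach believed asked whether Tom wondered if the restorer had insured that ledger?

1

"who" is extracted from the subject of "asked".
Boundaries crossed, outermost first: [Ø] — 1 in total.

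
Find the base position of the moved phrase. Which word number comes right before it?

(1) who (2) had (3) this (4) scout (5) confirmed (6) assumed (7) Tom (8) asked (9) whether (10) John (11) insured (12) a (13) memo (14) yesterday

The displaced element is "who" (word 1).
It is linked across 1 clause boundary (Ø).
It functions as the subject of "assumed", so the gap sits immediately after word 5 ("confirmed").
Base order: This scout had confirmed that who assumed Tom asked whether John insured a memo yesterday.

5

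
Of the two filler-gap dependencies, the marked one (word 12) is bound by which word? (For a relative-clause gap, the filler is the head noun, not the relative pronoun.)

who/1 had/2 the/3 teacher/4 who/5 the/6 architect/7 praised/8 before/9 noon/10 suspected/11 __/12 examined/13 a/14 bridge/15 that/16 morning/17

The marked gap is the subject of "examined".
Its filler is the fronted wh-phrase "who", at word 1.
(The other dependency links word 4 to a gap after word 8.)

1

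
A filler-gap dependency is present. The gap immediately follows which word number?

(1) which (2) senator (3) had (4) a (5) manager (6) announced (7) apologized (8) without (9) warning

The displaced element is "which senator" (word 2).
It is linked across 1 clause boundary (Ø).
It functions as the subject of "apologized", so the gap sits immediately after word 6 ("announced").
Base order: A manager had announced that which senator apologized without warning.

6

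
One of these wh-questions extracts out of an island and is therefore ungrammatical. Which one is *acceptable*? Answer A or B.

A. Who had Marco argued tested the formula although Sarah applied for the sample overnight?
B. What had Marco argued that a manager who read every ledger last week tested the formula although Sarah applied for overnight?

In B, the wh-phrase is extracted from inside an adjunct island (introduced by "although"), which blocks movement.
In A, the extraction path crosses only that-complement boundaries, which are transparent.
So A is grammatical.

A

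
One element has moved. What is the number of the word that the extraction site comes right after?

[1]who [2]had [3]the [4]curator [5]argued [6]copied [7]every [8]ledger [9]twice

5

The displaced element is "who" (word 1).
It is linked across 1 clause boundary (Ø).
It functions as the subject of "copied", so the gap sits immediately after word 5 ("argued").
Base order: The curator had argued that who copied every ledger twice.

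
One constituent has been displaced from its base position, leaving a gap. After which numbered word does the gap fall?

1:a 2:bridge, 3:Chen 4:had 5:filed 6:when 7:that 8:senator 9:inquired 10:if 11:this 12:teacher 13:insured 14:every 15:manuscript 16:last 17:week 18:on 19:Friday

The displaced element is "a bridge" (word 2).
It functions as the direct object of "filed", so the gap sits immediately after word 5 ("filed").
Base order: Chen had filed a bridge when that senator inquired if this teacher insured every manuscript last week on Friday.

5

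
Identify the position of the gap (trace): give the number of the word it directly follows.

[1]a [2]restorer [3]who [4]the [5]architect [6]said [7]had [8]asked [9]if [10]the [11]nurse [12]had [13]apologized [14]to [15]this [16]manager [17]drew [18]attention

The displaced element is "a restorer" (word 2).
It is linked across 1 clause boundary (Ø).
It functions as the subject of "asked", so the gap sits immediately after word 6 ("said").
Base order: The architect said that a restorer had asked if the nurse had apologized to this manager.

6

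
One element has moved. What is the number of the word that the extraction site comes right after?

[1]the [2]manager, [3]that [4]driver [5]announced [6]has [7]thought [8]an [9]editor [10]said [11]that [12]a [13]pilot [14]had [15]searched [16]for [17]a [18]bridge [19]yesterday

The displaced element is "the manager" (word 2).
It is linked across 1 clause boundary (Ø).
It functions as the subject of "thought", so the gap sits immediately after word 5 ("announced").
Base order: That driver announced that the manager has thought an editor said that a pilot had searched for a bridge yesterday.

5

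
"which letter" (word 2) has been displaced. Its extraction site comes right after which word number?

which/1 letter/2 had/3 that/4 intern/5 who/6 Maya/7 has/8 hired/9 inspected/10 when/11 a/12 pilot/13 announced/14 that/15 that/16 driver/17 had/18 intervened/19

The displaced element is "which letter" (word 2).
It functions as the direct object of "inspected", so the gap sits immediately after word 10 ("inspected").
Base order: That intern who Maya has hired had inspected which letter when a pilot announced that that driver had intervened.

10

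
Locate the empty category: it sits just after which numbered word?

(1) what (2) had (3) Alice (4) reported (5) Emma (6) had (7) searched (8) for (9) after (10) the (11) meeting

The displaced element is "what" (word 1).
It is linked across 1 clause boundary (Ø).
It functions as the object of the preposition "for" of "searched", so the gap sits immediately after word 8 ("for").
Base order: Alice had reported Emma had searched for what after the meeting.

8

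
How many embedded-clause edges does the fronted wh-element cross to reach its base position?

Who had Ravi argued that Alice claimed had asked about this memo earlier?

"who" is extracted from the subject of "asked".
Boundaries crossed, outermost first: [that], [Ø] — 2 in total.

2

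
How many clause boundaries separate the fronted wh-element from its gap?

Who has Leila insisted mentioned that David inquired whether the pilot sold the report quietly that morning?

1

"who" is extracted from the subject of "mentioned".
Boundaries crossed, outermost first: [Ø] — 1 in total.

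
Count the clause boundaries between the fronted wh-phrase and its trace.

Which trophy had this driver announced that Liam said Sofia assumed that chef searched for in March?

3

"which trophy" is extracted from the PP object of "searched".
Boundaries crossed, outermost first: [that], [Ø], [Ø] — 3 in total.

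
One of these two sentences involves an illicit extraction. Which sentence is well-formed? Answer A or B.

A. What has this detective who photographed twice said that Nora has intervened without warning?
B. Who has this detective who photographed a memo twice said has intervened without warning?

In A, the wh-phrase is extracted from inside a complex-NP island (relative clause) (introduced by "who"), which blocks movement.
In B, the extraction path crosses only that-complement boundaries, which are transparent.
So B is grammatical.

B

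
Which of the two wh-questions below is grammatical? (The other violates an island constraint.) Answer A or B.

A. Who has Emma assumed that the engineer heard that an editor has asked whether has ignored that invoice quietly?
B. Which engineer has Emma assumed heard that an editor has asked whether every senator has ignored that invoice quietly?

In A, the wh-phrase is extracted from inside a wh-island (introduced by "whether"), which blocks movement.
In B, the extraction path crosses only that-complement boundaries, which are transparent.
So B is grammatical.

B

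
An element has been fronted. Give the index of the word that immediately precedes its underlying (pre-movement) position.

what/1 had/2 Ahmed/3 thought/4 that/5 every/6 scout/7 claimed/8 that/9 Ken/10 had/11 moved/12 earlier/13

The displaced element is "what" (word 1).
It is linked across 2 clause boundaries (that → that).
It functions as the direct object of "moved", so the gap sits immediately after word 12 ("moved").
Base order: Ahmed had thought that every scout claimed that Ken had moved what earlier.

12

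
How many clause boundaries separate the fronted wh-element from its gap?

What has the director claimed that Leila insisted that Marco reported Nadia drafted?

"what" is extracted from the object of "drafted".
Boundaries crossed, outermost first: [that], [that], [Ø] — 3 in total.

3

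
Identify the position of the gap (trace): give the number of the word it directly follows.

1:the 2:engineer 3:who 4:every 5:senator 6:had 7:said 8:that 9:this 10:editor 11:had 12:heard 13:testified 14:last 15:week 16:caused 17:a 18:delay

The displaced element is "the engineer" (word 2).
It is linked across 2 clause boundaries (that → Ø).
It functions as the subject of "testified", so the gap sits immediately after word 12 ("heard").
Base order: Every senator had said that this editor had heard the engineer testified last week.

12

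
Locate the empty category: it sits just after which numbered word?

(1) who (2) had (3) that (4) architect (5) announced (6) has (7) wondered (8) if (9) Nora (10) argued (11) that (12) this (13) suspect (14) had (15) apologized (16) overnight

The displaced element is "who" (word 1).
It is linked across 1 clause boundary (Ø).
It functions as the subject of "wondered", so the gap sits immediately after word 5 ("announced").
Base order: That architect had announced that who has wondered if Nora argued that this suspect had apologized overnight.

5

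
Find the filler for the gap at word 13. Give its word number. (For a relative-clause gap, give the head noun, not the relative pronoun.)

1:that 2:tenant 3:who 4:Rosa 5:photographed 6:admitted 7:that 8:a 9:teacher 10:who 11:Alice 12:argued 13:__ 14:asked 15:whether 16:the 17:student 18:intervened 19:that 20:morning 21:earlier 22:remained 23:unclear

9

The gap at 13 is the subject of "asked", inside a relative clause.
The relative pronoun is "who" (word 10); it is bound by the head noun immediately before it.
Its filler is the head noun "teacher", at word 9.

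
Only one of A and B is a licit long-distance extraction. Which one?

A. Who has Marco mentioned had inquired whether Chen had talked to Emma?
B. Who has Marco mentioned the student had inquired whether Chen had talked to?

A

In B, the wh-phrase is extracted from inside a wh-island (introduced by "whether"), which blocks movement.
In A, the extraction path crosses only that-complement boundaries, which are transparent.
So A is grammatical.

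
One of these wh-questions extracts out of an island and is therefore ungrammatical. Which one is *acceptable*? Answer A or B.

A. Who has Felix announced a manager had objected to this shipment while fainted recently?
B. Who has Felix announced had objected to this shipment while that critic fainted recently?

In A, the wh-phrase is extracted from inside an adjunct island (introduced by "while"), which blocks movement.
In B, the extraction path crosses only that-complement boundaries, which are transparent.
So B is grammatical.

B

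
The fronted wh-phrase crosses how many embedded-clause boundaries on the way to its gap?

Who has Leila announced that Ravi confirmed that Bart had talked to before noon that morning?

2

"who" is extracted from the PP object of "talked".
Boundaries crossed, outermost first: [that], [that] — 2 in total.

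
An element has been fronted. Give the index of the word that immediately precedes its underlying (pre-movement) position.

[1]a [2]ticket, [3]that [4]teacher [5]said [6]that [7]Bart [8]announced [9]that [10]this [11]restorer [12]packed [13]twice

The displaced element is "a ticket" (word 2).
It is linked across 2 clause boundaries (that → that).
It functions as the direct object of "packed", so the gap sits immediately after word 12 ("packed").
Base order: That teacher said that Bart announced that this restorer packed a ticket twice.

12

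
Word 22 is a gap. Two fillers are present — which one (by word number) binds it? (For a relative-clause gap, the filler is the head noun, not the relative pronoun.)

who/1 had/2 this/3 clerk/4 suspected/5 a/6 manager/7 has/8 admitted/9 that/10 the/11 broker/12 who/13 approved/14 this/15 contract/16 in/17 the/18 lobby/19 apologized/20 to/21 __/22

1

The marked gap is the object of the preposition "to" of "apologized".
Its filler is the fronted wh-phrase "who", at word 1.
(The other dependency links word 12 to a gap after word 13.)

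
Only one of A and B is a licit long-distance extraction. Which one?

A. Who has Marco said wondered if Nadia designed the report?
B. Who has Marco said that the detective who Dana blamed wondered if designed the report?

In B, the wh-phrase is extracted from inside a wh-island (introduced by "if"), which blocks movement.
In A, the extraction path crosses only that-complement boundaries, which are transparent.
So A is grammatical.

A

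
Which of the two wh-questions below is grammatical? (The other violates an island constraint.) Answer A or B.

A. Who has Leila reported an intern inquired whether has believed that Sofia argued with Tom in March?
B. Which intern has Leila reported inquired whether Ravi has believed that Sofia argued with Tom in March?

In A, the wh-phrase is extracted from inside a wh-island (introduced by "whether"), which blocks movement.
In B, the extraction path crosses only that-complement boundaries, which are transparent.
So B is grammatical.

B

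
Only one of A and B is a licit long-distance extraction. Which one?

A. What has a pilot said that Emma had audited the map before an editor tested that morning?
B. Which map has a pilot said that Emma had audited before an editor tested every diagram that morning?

In A, the wh-phrase is extracted from inside an adjunct island (introduced by "before"), which blocks movement.
In B, the extraction path crosses only that-complement boundaries, which are transparent.
So B is grammatical.

B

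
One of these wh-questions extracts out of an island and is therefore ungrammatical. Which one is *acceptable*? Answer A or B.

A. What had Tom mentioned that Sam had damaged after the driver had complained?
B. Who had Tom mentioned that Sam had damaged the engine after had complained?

A

In B, the wh-phrase is extracted from inside an adjunct island (introduced by "after"), which blocks movement.
In A, the extraction path crosses only that-complement boundaries, which are transparent.
So A is grammatical.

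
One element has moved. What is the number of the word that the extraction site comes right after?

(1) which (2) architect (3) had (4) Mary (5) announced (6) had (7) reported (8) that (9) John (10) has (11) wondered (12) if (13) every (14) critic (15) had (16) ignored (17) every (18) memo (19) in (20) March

5

The displaced element is "which architect" (word 2).
It is linked across 1 clause boundary (Ø).
It functions as the subject of "reported", so the gap sits immediately after word 5 ("announced").
Base order: Mary had announced which architect had reported that John has wondered if every critic had ignored every memo in March.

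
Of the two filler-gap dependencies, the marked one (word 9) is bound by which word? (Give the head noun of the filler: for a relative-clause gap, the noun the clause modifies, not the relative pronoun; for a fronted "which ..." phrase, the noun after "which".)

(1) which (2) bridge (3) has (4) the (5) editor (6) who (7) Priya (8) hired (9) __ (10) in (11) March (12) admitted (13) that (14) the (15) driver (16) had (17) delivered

5

The marked gap is inside the relative clause, the direct object of "hired".
Its filler is the head noun "editor" (via "who"), at word 5.
(The other dependency links word 2 to a gap after word 17.)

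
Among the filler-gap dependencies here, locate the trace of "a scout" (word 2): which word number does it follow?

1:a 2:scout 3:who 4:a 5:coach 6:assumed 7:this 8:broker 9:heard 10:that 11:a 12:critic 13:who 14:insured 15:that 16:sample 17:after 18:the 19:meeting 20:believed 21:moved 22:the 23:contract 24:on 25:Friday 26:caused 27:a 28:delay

The displaced element is "a scout" (word 2).
It is linked across 3 clause boundaries (Ø → that → Ø).
It functions as the subject of "moved", so the gap sits immediately after word 20 ("believed").
Base order: A coach assumed this broker heard that a critic who insured that sample after the meeting believed that a scout moved the contract on Friday.

20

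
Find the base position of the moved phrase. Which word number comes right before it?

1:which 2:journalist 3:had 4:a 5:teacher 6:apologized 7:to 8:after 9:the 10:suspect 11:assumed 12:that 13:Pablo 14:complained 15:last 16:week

The displaced element is "which journalist" (word 2).
It functions as the object of the preposition "to" of "apologized", so the gap sits immediately after word 7 ("to").
Base order: A teacher had apologized to which journalist after the suspect assumed that Pablo complained last week.

7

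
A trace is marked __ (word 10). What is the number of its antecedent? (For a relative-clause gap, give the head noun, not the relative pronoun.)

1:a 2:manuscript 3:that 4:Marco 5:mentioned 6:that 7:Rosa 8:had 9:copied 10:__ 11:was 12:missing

2

The gap at 10 is the object of "copied", inside a relative clause.
The relative pronoun is "that" (word 3); it is bound by the head noun immediately before it.
Its filler is the head noun "manuscript", at word 2.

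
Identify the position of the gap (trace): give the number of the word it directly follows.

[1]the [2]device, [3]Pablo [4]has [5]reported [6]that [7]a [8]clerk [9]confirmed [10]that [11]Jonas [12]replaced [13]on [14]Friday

12

The displaced element is "the device" (word 2).
It is linked across 2 clause boundaries (that → that).
It functions as the direct object of "replaced", so the gap sits immediately after word 12 ("replaced").
Base order: Pablo has reported that a clerk confirmed that Jonas replaced the device on Friday.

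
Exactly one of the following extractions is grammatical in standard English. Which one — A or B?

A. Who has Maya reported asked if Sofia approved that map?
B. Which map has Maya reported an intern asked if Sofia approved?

A

In B, the wh-phrase is extracted from inside a wh-island (introduced by "if"), which blocks movement.
In A, the extraction path crosses only that-complement boundaries, which are transparent.
So A is grammatical.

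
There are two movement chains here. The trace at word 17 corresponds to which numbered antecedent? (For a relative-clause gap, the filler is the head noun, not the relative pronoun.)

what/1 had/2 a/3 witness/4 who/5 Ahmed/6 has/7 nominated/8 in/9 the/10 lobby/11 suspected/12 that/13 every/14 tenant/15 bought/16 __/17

1

The marked gap is the direct object of "bought".
Its filler is the fronted wh-phrase "what", at word 1.
(The other dependency links word 4 to a gap after word 8.)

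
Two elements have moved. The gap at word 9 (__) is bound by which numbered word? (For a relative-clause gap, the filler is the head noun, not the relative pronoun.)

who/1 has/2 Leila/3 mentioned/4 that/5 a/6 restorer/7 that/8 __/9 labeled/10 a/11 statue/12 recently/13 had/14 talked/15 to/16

The marked gap is inside the relative clause, the subject of "labeled".
Its filler is the head noun "restorer" (via "that"), at word 7.
(The other dependency links word 1 to a gap after word 16.)

7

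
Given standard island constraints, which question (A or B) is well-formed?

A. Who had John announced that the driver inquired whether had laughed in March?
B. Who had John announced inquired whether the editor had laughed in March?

B

In A, the wh-phrase is extracted from inside a wh-island (introduced by "whether"), which blocks movement.
In B, the extraction path crosses only that-complement boundaries, which are transparent.
So B is grammatical.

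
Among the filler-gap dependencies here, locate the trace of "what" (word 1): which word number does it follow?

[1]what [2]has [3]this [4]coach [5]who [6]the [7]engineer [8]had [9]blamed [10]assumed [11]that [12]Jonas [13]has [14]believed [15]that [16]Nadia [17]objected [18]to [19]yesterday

18

The displaced element is "what" (word 1).
It is linked across 2 clause boundaries (that → that).
It functions as the object of the preposition "to" of "objected", so the gap sits immediately after word 18 ("to").
Base order: This coach who the engineer had blamed has assumed that Jonas has believed that Nadia objected to what yesterday.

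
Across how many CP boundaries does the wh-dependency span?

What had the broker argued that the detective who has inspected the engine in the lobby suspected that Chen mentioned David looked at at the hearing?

3

"what" is extracted from the PP object of "looked".
Boundaries crossed, outermost first: [that], [that], [Ø] — 3 in total.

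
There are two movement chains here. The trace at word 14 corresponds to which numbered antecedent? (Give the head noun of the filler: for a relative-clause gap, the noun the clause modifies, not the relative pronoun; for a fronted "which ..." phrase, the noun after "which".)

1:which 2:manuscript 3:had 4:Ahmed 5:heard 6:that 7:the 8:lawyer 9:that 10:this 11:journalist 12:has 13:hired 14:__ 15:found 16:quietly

The marked gap is inside the relative clause, the direct object of "hired".
Its filler is the head noun "lawyer" (via "that"), at word 8.
(The other dependency links word 2 to a gap after word 15.)

8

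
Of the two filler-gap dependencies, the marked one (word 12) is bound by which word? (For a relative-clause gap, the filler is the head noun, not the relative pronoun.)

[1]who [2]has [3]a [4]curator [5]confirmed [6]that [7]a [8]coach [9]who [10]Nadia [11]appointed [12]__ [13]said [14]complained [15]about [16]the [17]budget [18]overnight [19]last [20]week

The marked gap is inside the relative clause, the direct object of "appointed".
Its filler is the head noun "coach" (via "who"), at word 8.
(The other dependency links word 1 to a gap after word 13.)

8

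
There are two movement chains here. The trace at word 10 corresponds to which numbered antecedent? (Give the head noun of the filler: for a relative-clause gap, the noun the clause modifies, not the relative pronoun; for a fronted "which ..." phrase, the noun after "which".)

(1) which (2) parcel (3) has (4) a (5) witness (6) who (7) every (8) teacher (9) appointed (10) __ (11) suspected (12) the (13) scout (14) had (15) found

5

The marked gap is inside the relative clause, the direct object of "appointed".
Its filler is the head noun "witness" (via "who"), at word 5.
(The other dependency links word 2 to a gap after word 15.)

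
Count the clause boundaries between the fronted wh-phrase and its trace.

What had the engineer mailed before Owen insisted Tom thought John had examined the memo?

0

"what" originates inside the matrix clause — no clause boundary is crossed.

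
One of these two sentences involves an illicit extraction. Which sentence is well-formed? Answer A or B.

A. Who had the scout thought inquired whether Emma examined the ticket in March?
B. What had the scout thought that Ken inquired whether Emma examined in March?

In B, the wh-phrase is extracted from inside a wh-island (introduced by "whether"), which blocks movement.
In A, the extraction path crosses only that-complement boundaries, which are transparent.
So A is grammatical.

A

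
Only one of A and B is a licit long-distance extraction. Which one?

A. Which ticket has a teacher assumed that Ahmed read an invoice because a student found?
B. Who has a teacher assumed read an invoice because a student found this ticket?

In A, the wh-phrase is extracted from inside an adjunct island (introduced by "because"), which blocks movement.
In B, the extraction path crosses only that-complement boundaries, which are transparent.
So B is grammatical.

B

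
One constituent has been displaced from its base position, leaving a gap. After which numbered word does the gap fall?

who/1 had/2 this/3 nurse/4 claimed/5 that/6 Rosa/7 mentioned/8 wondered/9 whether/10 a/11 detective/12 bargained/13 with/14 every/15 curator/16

The displaced element is "who" (word 1).
It is linked across 2 clause boundaries (that → Ø).
It functions as the subject of "wondered", so the gap sits immediately after word 8 ("mentioned").
Base order: This nurse had claimed that Rosa mentioned that who wondered whether a detective bargained with every curator.

8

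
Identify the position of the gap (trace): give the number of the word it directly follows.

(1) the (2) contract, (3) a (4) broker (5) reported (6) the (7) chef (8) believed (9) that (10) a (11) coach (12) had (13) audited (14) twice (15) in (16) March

13

The displaced element is "the contract" (word 2).
It is linked across 2 clause boundaries (Ø → that).
It functions as the direct object of "audited", so the gap sits immediately after word 13 ("audited").
Base order: A broker reported the chef believed that a coach had audited the contract twice in March.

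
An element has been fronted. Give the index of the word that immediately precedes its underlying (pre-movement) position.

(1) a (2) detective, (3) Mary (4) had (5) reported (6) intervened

5

The displaced element is "a detective" (word 2).
It is linked across 1 clause boundary (Ø).
It functions as the subject of "intervened", so the gap sits immediately after word 5 ("reported").
Base order: Mary had reported that a detective intervened.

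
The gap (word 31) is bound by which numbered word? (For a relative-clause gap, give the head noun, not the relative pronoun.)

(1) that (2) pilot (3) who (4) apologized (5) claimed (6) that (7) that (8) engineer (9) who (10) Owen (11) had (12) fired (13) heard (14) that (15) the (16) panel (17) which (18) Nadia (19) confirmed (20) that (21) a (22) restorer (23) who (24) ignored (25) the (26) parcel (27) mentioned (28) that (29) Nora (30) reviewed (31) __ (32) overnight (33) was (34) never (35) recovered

16

The gap at 31 is the object of "reviewed", inside a relative clause.
The relative pronoun is "which" (word 17); it is bound by the head noun immediately before it.
Its filler is the head noun "panel", at word 16.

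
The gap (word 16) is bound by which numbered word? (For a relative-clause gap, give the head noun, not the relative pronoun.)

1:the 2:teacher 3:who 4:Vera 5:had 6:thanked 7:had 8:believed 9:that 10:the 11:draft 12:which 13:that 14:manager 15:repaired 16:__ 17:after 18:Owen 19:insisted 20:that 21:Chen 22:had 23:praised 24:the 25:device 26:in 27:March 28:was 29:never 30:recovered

The gap at 16 is the object of "repaired", inside a relative clause.
The relative pronoun is "which" (word 12); it is bound by the head noun immediately before it.
Its filler is the head noun "draft", at word 11.

11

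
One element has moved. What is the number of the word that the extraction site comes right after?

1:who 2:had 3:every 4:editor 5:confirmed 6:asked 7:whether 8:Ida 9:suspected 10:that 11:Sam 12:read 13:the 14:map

The displaced element is "who" (word 1).
It is linked across 1 clause boundary (Ø).
It functions as the subject of "asked", so the gap sits immediately after word 5 ("confirmed").
Base order: Every editor had confirmed that who asked whether Ida suspected that Sam read the map.

5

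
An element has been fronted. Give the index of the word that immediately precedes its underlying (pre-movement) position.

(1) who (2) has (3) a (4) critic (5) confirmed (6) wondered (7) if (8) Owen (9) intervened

The displaced element is "who" (word 1).
It is linked across 1 clause boundary (Ø).
It functions as the subject of "wondered", so the gap sits immediately after word 5 ("confirmed").
Base order: A critic has confirmed that who wondered if Owen intervened.

5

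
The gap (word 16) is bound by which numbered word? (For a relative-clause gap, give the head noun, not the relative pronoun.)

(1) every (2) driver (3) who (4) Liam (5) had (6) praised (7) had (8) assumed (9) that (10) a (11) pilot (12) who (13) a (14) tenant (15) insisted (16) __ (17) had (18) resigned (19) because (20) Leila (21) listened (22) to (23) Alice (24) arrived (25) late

11

The gap at 16 is the subject of "resigned", inside a relative clause.
The relative pronoun is "who" (word 12); it is bound by the head noun immediately before it.
Its filler is the head noun "pilot", at word 11.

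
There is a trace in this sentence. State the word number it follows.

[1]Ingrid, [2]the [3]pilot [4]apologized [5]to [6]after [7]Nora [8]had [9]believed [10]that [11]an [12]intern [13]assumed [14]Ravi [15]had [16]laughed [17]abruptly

The displaced element is "Ingrid" (word 1).
It functions as the object of the preposition "to" of "apologized", so the gap sits immediately after word 5 ("to").
Base order: The pilot apologized to Ingrid after Nora had believed that an intern assumed Ravi had laughed abruptly.

5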